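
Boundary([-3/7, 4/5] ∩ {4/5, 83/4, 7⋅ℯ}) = {4/5}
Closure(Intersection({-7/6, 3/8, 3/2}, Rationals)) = {-7/6, 3/8, 3/2}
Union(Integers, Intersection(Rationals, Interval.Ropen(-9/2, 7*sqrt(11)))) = Union(Integers, Intersection(Interval.Ropen(-9/2, 7*sqrt(11)), Rationals))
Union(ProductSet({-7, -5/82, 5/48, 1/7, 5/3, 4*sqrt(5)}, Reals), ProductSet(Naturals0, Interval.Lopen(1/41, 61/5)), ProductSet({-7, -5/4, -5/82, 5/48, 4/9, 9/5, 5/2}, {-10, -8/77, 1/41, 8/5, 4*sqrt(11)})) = Union(ProductSet({-7, -5/82, 5/48, 1/7, 5/3, 4*sqrt(5)}, Reals), ProductSet({-7, -5/4, -5/82, 5/48, 4/9, 9/5, 5/2}, {-10, -8/77, 1/41, 8/5, 4*sqrt(11)}), ProductSet(Naturals0, Interval.Lopen(1/41, 61/5)))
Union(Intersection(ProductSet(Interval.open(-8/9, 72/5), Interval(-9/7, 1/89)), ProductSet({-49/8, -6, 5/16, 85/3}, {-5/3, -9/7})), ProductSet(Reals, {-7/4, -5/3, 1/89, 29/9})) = Union(ProductSet({5/16}, {-9/7}), ProductSet(Reals, {-7/4, -5/3, 1/89, 29/9}))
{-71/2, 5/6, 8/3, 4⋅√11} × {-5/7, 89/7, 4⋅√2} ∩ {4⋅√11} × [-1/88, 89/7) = {4⋅√11} × {4⋅√2}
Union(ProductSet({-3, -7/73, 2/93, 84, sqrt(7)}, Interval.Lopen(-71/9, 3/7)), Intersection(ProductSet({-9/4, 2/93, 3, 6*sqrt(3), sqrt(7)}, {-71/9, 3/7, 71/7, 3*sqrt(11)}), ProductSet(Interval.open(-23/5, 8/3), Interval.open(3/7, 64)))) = Union(ProductSet({-9/4, 2/93, sqrt(7)}, {71/7, 3*sqrt(11)}), ProductSet({-3, -7/73, 2/93, 84, sqrt(7)}, Interval.Lopen(-71/9, 3/7)))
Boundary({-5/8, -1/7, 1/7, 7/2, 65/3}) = {-5/8, -1/7, 1/7, 7/2, 65/3}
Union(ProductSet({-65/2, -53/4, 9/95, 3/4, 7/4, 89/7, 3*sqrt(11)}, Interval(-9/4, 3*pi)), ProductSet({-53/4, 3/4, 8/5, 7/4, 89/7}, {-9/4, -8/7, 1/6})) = Union(ProductSet({-53/4, 3/4, 8/5, 7/4, 89/7}, {-9/4, -8/7, 1/6}), ProductSet({-65/2, -53/4, 9/95, 3/4, 7/4, 89/7, 3*sqrt(11)}, Interval(-9/4, 3*pi)))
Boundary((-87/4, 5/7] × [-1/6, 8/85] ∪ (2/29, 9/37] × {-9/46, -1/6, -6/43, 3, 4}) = ({-87/4, 5/7} × [-1/6, 8/85]) ∪ ([-87/4, 5/7] × {-1/6, 8/85}) ∪ ([2/29, 9/37] × {-9/46, -1/6, 3, 4})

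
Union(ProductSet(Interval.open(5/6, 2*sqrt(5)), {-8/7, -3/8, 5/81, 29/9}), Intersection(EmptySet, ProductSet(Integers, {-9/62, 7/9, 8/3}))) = ProductSet(Interval.open(5/6, 2*sqrt(5)), {-8/7, -3/8, 5/81, 29/9})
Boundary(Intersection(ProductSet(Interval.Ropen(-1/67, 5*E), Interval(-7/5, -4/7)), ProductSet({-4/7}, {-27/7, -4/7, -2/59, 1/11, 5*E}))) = EmptySet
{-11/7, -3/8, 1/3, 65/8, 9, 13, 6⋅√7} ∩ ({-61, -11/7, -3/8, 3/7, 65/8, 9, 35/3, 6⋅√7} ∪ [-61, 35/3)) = {-11/7, -3/8, 1/3, 65/8, 9, 6⋅√7}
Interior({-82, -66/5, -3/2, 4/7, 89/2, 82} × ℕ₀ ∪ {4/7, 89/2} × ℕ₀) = ∅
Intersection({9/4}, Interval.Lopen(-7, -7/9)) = EmptySet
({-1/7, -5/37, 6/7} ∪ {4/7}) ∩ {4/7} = {4/7}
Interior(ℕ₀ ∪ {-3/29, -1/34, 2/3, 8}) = ∅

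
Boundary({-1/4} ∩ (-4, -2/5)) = ∅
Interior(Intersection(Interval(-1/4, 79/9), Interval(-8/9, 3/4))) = Interval.open(-1/4, 3/4)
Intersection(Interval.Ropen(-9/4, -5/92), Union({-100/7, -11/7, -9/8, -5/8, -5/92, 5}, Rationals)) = Intersection(Interval.Ropen(-9/4, -5/92), Rationals)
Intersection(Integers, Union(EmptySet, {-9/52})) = EmptySet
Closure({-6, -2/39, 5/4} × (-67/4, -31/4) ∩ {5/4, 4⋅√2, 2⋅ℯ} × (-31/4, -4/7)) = ∅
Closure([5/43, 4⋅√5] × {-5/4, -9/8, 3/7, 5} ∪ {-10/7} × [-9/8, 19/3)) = ({-10/7} × [-9/8, 19/3]) ∪ ([5/43, 4⋅√5] × {-5/4, -9/8, 3/7, 5})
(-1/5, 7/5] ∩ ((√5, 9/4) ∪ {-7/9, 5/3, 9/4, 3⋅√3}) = ∅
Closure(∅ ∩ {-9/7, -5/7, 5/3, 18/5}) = ∅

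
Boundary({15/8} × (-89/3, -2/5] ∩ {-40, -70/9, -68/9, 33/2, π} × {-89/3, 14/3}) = ∅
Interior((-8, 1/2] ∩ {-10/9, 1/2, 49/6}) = ∅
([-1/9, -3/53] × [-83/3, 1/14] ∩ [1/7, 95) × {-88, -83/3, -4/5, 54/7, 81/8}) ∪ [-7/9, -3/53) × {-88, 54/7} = [-7/9, -3/53) × {-88, 54/7}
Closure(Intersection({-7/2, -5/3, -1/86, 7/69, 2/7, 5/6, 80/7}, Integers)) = EmptySet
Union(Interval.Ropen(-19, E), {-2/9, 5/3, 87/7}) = Union({87/7}, Interval.Ropen(-19, E))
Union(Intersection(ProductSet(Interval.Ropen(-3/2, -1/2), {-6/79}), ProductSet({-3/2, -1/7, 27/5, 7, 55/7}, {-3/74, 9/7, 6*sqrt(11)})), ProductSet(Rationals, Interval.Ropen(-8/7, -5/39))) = ProductSet(Rationals, Interval.Ropen(-8/7, -5/39))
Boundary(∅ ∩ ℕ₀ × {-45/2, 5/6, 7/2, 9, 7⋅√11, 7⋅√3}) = ∅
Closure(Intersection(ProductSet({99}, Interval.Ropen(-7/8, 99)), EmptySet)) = EmptySet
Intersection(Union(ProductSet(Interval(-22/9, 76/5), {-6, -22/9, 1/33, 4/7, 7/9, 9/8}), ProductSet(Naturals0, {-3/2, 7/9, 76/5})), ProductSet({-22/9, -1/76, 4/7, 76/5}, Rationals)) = ProductSet({-22/9, -1/76, 4/7, 76/5}, {-6, -22/9, 1/33, 4/7, 7/9, 9/8})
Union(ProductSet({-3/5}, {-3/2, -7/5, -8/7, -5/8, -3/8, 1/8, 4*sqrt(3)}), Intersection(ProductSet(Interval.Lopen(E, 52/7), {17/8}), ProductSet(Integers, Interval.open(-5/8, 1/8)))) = ProductSet({-3/5}, {-3/2, -7/5, -8/7, -5/8, -3/8, 1/8, 4*sqrt(3)})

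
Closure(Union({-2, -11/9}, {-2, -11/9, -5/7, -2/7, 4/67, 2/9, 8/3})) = {-2, -11/9, -5/7, -2/7, 4/67, 2/9, 8/3}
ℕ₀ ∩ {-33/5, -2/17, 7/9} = ∅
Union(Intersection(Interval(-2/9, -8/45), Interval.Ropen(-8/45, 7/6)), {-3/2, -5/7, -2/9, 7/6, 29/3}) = {-3/2, -5/7, -2/9, -8/45, 7/6, 29/3}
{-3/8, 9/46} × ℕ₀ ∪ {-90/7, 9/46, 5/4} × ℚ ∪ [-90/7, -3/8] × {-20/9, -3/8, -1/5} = ({-3/8, 9/46} × ℕ₀) ∪ ({-90/7, 9/46, 5/4} × ℚ) ∪ ([-90/7, -3/8] × {-20/9, -3/8, -1/5})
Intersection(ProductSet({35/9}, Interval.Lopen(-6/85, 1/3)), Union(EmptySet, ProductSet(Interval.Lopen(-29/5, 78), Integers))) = ProductSet({35/9}, Range(0, 1, 1))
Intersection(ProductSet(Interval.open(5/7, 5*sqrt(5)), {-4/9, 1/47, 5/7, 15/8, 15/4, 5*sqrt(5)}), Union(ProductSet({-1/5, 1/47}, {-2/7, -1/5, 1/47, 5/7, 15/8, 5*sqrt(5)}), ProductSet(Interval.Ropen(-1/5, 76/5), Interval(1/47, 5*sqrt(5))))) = ProductSet(Interval.open(5/7, 5*sqrt(5)), {1/47, 5/7, 15/8, 15/4, 5*sqrt(5)})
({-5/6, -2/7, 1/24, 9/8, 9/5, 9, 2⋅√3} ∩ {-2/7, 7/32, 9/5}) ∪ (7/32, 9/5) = {-2/7} ∪ (7/32, 9/5]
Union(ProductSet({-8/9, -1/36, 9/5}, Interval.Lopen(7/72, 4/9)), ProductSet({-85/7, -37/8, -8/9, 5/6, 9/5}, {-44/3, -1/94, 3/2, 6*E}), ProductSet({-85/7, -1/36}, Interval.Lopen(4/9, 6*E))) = Union(ProductSet({-85/7, -1/36}, Interval.Lopen(4/9, 6*E)), ProductSet({-8/9, -1/36, 9/5}, Interval.Lopen(7/72, 4/9)), ProductSet({-85/7, -37/8, -8/9, 5/6, 9/5}, {-44/3, -1/94, 3/2, 6*E}))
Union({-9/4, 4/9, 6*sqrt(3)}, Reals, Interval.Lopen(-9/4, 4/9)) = Interval(-oo, oo)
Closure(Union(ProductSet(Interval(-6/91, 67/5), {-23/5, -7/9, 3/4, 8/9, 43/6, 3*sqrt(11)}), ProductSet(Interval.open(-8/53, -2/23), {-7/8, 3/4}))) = Union(ProductSet(Interval(-8/53, -2/23), {-7/8, 3/4}), ProductSet(Interval(-6/91, 67/5), {-23/5, -7/9, 3/4, 8/9, 43/6, 3*sqrt(11)}))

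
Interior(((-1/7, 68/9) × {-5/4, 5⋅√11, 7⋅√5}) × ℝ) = ∅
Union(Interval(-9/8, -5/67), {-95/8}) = Union({-95/8}, Interval(-9/8, -5/67))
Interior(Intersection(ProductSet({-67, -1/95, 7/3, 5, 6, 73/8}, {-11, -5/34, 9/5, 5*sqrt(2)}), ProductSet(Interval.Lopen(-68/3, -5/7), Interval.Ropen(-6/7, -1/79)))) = EmptySet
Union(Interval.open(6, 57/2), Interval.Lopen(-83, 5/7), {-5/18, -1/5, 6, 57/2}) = Union(Interval.Lopen(-83, 5/7), Interval(6, 57/2))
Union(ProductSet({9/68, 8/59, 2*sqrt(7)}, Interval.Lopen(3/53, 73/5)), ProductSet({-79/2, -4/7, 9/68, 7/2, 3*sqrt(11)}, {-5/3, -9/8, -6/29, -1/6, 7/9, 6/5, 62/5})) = Union(ProductSet({9/68, 8/59, 2*sqrt(7)}, Interval.Lopen(3/53, 73/5)), ProductSet({-79/2, -4/7, 9/68, 7/2, 3*sqrt(11)}, {-5/3, -9/8, -6/29, -1/6, 7/9, 6/5, 62/5}))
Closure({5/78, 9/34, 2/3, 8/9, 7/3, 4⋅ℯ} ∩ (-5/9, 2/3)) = {5/78, 9/34}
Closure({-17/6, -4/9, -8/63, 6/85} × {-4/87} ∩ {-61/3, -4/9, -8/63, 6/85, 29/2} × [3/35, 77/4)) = ∅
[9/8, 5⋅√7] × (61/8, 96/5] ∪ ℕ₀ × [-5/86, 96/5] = (ℕ₀ × [-5/86, 96/5]) ∪ ([9/8, 5⋅√7] × (61/8, 96/5])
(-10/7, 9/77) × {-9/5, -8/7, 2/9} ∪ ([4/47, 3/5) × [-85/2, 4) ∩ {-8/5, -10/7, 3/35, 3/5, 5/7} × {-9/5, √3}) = ({3/35} × {-9/5, √3}) ∪ ((-10/7, 9/77) × {-9/5, -8/7, 2/9})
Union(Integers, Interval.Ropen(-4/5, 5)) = Union(Integers, Interval(-4/5, 5))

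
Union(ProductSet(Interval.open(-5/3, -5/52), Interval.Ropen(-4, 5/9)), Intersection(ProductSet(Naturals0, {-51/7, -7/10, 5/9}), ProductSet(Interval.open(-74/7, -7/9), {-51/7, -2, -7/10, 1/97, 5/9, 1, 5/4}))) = ProductSet(Interval.open(-5/3, -5/52), Interval.Ropen(-4, 5/9))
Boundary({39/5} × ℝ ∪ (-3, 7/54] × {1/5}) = ({39/5} × ℝ) ∪ ([-3, 7/54] × {1/5})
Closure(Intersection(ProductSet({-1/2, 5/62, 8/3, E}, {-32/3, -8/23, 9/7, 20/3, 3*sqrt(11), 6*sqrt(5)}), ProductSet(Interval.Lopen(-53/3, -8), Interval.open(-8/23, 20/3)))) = EmptySet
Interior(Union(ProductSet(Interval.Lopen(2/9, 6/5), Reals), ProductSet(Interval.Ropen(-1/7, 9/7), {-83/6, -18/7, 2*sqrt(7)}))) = ProductSet(Interval.open(2/9, 6/5), Reals)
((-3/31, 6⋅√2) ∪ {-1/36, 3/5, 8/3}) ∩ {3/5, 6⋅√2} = {3/5}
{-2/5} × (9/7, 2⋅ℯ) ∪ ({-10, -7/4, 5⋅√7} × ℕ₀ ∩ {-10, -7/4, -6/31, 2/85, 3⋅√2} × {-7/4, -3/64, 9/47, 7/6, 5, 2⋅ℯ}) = ({-10, -7/4} × {5}) ∪ ({-2/5} × (9/7, 2⋅ℯ))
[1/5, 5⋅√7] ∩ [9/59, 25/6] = [1/5, 25/6]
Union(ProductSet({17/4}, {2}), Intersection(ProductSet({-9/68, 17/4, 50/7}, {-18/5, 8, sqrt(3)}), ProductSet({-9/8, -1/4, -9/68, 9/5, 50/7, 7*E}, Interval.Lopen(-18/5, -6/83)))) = ProductSet({17/4}, {2})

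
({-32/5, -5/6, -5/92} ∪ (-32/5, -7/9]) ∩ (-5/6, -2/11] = (-5/6, -7/9]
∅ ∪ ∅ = ∅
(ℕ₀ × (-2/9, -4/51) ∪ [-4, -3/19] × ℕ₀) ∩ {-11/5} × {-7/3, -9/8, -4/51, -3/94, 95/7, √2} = ∅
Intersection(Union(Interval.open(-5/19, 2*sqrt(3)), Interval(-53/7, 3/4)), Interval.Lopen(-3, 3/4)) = Interval.Lopen(-3, 3/4)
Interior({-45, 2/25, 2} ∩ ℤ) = ∅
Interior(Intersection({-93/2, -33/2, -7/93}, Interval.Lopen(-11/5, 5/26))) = EmptySet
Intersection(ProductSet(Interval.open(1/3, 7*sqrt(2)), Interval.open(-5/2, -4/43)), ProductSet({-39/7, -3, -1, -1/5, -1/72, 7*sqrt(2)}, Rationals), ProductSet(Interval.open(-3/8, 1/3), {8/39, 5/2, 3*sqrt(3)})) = EmptySet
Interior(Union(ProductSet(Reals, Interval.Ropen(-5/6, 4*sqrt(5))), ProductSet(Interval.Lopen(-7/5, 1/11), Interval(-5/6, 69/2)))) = Union(ProductSet(Interval.open(-7/5, 1/11), Interval.open(-5/6, 69/2)), ProductSet(Interval(-oo, oo), Interval.open(-5/6, 4*sqrt(5))))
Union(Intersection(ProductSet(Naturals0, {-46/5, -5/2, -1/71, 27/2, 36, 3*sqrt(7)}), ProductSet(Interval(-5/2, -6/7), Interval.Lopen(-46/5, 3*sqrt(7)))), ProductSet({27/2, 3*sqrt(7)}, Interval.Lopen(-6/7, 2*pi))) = ProductSet({27/2, 3*sqrt(7)}, Interval.Lopen(-6/7, 2*pi))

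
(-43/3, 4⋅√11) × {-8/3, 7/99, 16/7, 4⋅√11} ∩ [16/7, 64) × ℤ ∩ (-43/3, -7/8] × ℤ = ∅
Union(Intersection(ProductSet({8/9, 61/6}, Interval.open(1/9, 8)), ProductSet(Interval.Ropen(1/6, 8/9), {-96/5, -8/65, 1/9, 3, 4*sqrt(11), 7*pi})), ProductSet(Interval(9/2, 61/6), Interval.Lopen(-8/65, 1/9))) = ProductSet(Interval(9/2, 61/6), Interval.Lopen(-8/65, 1/9))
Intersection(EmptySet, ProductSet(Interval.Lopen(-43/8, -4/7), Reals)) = EmptySet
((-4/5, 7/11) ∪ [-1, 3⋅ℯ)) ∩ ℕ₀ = {0, 1, …, 8}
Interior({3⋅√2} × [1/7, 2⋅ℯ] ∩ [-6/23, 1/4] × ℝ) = ∅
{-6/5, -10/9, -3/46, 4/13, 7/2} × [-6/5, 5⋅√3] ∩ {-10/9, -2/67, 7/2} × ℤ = {-10/9, 7/2} × {-1, 0, …, 8}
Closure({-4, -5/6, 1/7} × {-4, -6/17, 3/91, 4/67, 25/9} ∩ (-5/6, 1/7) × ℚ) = ∅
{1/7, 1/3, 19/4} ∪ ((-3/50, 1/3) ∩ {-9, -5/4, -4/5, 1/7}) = {1/7, 1/3, 19/4}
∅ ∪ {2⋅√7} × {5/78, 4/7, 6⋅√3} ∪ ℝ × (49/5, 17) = (ℝ × (49/5, 17)) ∪ ({2⋅√7} × {5/78, 4/7, 6⋅√3})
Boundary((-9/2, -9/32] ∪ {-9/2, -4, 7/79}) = {-9/2, -9/32, 7/79}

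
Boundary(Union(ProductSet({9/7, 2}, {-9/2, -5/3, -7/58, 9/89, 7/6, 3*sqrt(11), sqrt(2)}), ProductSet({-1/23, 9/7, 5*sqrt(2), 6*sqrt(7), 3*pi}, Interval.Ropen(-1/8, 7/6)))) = Union(ProductSet({9/7, 2}, {-9/2, -5/3, -7/58, 9/89, 7/6, 3*sqrt(11), sqrt(2)}), ProductSet({-1/23, 9/7, 5*sqrt(2), 6*sqrt(7), 3*pi}, Interval(-1/8, 7/6)))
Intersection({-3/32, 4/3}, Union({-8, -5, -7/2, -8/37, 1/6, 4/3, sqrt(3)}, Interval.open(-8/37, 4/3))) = {-3/32, 4/3}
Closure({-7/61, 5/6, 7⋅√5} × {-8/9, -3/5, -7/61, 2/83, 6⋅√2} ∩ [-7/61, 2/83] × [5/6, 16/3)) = ∅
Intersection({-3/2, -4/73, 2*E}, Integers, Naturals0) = EmptySet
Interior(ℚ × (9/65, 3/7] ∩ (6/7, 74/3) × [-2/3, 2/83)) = ∅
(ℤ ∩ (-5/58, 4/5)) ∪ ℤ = ℤ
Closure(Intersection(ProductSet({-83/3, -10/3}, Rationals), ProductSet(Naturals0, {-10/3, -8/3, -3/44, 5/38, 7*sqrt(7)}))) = EmptySet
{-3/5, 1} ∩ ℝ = {-3/5, 1}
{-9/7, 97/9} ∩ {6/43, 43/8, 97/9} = {97/9}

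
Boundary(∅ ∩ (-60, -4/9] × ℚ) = ∅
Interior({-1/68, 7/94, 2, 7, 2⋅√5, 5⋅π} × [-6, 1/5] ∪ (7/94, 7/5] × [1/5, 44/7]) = (7/94, 7/5) × (1/5, 44/7)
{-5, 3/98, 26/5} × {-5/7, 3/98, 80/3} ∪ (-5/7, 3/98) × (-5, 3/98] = ({-5, 3/98, 26/5} × {-5/7, 3/98, 80/3}) ∪ ((-5/7, 3/98) × (-5, 3/98])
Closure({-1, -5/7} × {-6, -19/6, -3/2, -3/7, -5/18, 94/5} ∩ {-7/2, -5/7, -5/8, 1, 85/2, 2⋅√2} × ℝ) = {-5/7} × {-6, -19/6, -3/2, -3/7, -5/18, 94/5}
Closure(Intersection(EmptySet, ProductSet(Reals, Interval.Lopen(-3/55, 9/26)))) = EmptySet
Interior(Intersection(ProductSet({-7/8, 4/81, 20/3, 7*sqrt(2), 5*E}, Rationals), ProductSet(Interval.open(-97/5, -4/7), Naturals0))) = EmptySet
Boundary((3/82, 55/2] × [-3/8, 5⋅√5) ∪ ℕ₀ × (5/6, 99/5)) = (ℕ₀ × [5⋅√5, 99/5]) ∪ (ℕ₀ \ (3/82, 55/2) × [5/6, 99/5]) ∪ ({3/82, 55/2} × [-3/8, 5⋅√5]) ∪ ([3/82, 55/2] × {-3/8, 5⋅√5})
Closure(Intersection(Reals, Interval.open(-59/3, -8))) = Interval(-59/3, -8)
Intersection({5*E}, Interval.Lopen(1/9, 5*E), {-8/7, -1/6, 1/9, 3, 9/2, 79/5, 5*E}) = {5*E}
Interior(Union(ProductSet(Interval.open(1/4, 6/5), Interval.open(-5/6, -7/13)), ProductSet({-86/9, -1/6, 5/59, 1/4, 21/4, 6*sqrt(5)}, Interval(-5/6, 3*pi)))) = ProductSet(Interval.open(1/4, 6/5), Interval.open(-5/6, -7/13))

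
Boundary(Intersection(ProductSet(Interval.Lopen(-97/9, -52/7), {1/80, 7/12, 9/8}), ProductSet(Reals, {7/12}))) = ProductSet(Interval(-97/9, -52/7), {7/12})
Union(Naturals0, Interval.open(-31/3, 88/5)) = Union(Interval.open(-31/3, 88/5), Naturals0)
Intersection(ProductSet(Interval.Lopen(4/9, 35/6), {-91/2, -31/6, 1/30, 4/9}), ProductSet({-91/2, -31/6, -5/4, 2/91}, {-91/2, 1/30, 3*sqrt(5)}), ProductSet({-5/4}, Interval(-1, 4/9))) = EmptySet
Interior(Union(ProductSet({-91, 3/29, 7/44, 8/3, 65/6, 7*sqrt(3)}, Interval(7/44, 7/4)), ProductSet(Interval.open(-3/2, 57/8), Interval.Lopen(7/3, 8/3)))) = ProductSet(Interval.open(-3/2, 57/8), Interval.open(7/3, 8/3))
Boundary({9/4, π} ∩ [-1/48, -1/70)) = ∅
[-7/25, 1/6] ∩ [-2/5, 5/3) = [-7/25, 1/6]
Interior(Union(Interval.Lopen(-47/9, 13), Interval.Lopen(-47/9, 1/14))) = Interval.open(-47/9, 13)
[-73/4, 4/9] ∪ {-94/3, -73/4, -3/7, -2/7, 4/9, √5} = {-94/3, √5} ∪ [-73/4, 4/9]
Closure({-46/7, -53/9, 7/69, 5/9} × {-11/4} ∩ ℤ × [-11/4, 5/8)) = ∅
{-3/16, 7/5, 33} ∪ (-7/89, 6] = {-3/16, 33} ∪ (-7/89, 6]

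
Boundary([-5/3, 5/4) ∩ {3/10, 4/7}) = {3/10, 4/7}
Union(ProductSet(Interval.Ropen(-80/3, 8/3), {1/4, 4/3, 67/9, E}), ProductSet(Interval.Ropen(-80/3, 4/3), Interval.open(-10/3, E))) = Union(ProductSet(Interval.Ropen(-80/3, 4/3), Interval.open(-10/3, E)), ProductSet(Interval.Ropen(-80/3, 8/3), {1/4, 4/3, 67/9, E}))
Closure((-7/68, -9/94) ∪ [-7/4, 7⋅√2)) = [-7/4, 7⋅√2]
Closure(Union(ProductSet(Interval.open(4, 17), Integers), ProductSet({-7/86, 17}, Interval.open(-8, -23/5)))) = Union(ProductSet({-7/86, 17}, Interval(-8, -23/5)), ProductSet(Interval(4, 17), Integers))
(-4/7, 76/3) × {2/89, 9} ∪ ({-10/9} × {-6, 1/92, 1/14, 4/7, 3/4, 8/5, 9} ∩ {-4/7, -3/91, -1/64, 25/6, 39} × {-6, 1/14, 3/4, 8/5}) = (-4/7, 76/3) × {2/89, 9}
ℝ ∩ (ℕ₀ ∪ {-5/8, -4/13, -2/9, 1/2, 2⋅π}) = {-5/8, -4/13, -2/9, 1/2, 2⋅π} ∪ ℕ₀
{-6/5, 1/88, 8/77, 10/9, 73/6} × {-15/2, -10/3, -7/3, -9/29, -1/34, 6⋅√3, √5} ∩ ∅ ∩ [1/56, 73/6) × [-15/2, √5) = ∅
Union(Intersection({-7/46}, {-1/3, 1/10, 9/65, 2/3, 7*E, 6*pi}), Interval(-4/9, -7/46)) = Interval(-4/9, -7/46)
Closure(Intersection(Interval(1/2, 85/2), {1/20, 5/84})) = EmptySet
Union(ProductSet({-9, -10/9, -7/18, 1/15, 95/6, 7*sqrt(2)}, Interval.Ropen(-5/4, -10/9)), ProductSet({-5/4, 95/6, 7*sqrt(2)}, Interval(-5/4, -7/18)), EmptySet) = Union(ProductSet({-5/4, 95/6, 7*sqrt(2)}, Interval(-5/4, -7/18)), ProductSet({-9, -10/9, -7/18, 1/15, 95/6, 7*sqrt(2)}, Interval.Ropen(-5/4, -10/9)))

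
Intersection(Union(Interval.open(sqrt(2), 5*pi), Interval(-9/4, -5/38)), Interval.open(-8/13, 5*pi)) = Union(Interval.Lopen(-8/13, -5/38), Interval.open(sqrt(2), 5*pi))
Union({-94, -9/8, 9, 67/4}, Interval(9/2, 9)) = Union({-94, -9/8, 67/4}, Interval(9/2, 9))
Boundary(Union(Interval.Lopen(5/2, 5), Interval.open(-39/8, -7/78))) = {-39/8, -7/78, 5/2, 5}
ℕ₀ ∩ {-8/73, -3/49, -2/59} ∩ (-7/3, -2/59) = ∅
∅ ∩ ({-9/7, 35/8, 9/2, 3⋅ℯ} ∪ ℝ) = ∅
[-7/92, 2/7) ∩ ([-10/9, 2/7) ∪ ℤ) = [-7/92, 2/7) ∪ {0}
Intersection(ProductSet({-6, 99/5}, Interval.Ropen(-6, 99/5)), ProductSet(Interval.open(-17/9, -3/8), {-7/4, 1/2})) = EmptySet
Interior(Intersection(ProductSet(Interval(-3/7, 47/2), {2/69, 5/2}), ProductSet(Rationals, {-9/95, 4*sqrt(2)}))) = EmptySet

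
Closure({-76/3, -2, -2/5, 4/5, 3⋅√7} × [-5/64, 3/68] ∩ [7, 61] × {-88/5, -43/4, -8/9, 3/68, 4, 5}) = {3⋅√7} × {3/68}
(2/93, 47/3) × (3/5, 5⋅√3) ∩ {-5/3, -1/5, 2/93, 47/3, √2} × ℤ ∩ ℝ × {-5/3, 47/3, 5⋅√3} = ∅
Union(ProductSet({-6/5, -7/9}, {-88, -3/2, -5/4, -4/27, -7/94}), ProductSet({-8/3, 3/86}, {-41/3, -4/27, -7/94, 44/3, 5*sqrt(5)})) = Union(ProductSet({-8/3, 3/86}, {-41/3, -4/27, -7/94, 44/3, 5*sqrt(5)}), ProductSet({-6/5, -7/9}, {-88, -3/2, -5/4, -4/27, -7/94}))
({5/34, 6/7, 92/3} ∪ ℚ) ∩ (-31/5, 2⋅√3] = ℚ ∩ (-31/5, 2⋅√3]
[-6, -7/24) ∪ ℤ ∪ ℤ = ℤ ∪ [-6, -7/24)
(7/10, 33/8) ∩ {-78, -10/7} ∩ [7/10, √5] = ∅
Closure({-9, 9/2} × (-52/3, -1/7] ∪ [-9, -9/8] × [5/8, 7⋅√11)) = ({-9, 9/2} × [-52/3, -1/7]) ∪ ([-9, -9/8] × [5/8, 7⋅√11])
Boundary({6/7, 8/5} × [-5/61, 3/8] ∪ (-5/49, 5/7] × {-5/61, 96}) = ({6/7, 8/5} × [-5/61, 3/8]) ∪ ([-5/49, 5/7] × {-5/61, 96})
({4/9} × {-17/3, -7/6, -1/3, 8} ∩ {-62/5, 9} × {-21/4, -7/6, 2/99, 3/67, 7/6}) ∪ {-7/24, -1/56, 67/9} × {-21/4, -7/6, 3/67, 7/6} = {-7/24, -1/56, 67/9} × {-21/4, -7/6, 3/67, 7/6}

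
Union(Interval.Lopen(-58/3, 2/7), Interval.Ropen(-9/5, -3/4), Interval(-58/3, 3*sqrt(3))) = Interval(-58/3, 3*sqrt(3))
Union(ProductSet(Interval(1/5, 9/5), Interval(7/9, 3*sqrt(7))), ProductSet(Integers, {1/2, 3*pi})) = Union(ProductSet(Integers, {1/2, 3*pi}), ProductSet(Interval(1/5, 9/5), Interval(7/9, 3*sqrt(7))))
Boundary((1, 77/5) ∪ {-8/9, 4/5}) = {-8/9, 4/5, 1, 77/5}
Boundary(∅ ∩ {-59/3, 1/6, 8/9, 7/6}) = ∅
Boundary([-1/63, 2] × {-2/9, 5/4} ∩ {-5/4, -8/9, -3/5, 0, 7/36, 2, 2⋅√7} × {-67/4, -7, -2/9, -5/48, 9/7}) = {0, 7/36, 2} × {-2/9}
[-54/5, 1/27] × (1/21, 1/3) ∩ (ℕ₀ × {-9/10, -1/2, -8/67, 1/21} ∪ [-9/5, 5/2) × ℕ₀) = ∅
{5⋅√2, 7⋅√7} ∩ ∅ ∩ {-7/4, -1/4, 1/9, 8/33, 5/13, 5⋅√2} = ∅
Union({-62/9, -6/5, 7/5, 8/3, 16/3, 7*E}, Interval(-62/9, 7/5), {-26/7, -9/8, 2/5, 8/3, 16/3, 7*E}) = Union({8/3, 16/3, 7*E}, Interval(-62/9, 7/5))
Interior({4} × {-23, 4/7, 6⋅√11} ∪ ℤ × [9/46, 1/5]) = ∅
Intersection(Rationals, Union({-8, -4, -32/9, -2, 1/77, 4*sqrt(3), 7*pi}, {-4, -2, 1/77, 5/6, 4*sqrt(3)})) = {-8, -4, -32/9, -2, 1/77, 5/6}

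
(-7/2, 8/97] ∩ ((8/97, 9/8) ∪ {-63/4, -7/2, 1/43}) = {1/43}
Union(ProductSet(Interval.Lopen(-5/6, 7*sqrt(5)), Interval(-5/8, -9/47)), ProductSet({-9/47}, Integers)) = Union(ProductSet({-9/47}, Integers), ProductSet(Interval.Lopen(-5/6, 7*sqrt(5)), Interval(-5/8, -9/47)))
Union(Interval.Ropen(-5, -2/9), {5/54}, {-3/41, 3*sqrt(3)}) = Union({-3/41, 5/54, 3*sqrt(3)}, Interval.Ropen(-5, -2/9))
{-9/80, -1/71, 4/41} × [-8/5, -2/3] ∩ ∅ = ∅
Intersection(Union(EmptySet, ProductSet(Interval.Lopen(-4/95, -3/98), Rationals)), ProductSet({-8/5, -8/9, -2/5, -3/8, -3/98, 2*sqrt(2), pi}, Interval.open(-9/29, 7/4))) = ProductSet({-3/98}, Intersection(Interval.open(-9/29, 7/4), Rationals))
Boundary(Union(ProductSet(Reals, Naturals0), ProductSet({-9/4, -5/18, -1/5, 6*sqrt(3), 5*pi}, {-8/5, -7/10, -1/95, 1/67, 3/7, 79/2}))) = Union(ProductSet({-9/4, -5/18, -1/5, 6*sqrt(3), 5*pi}, {-8/5, -7/10, -1/95, 1/67, 3/7, 79/2}), ProductSet(Reals, Naturals0))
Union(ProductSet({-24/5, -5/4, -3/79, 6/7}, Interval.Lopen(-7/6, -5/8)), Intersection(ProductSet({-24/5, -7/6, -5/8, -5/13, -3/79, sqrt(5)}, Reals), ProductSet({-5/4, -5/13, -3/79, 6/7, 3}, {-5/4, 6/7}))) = Union(ProductSet({-5/13, -3/79}, {-5/4, 6/7}), ProductSet({-24/5, -5/4, -3/79, 6/7}, Interval.Lopen(-7/6, -5/8)))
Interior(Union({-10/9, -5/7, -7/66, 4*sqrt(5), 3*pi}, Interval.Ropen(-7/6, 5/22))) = Interval.open(-7/6, 5/22)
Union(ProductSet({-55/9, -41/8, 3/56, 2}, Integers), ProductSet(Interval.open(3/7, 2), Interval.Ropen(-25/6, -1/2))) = Union(ProductSet({-55/9, -41/8, 3/56, 2}, Integers), ProductSet(Interval.open(3/7, 2), Interval.Ropen(-25/6, -1/2)))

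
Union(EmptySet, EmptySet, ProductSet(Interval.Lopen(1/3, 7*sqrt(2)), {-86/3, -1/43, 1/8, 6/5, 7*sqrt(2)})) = ProductSet(Interval.Lopen(1/3, 7*sqrt(2)), {-86/3, -1/43, 1/8, 6/5, 7*sqrt(2)})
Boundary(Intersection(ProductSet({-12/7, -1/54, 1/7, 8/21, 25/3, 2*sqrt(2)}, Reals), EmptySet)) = EmptySet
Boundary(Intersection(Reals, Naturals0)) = Naturals0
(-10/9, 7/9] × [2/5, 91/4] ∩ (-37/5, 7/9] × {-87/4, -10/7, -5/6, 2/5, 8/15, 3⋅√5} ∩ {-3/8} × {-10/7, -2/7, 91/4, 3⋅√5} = {-3/8} × {3⋅√5}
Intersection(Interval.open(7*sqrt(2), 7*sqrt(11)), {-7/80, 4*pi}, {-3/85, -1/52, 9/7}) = EmptySet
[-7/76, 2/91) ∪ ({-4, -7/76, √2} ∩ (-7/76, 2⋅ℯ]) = [-7/76, 2/91) ∪ {√2}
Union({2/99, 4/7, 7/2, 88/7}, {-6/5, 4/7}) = {-6/5, 2/99, 4/7, 7/2, 88/7}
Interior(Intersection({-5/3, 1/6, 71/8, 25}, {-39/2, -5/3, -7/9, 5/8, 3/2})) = EmptySet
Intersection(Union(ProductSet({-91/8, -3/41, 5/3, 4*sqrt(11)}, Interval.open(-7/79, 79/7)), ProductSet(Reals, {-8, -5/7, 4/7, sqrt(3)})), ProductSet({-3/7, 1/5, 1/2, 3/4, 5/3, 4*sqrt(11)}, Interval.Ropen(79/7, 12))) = EmptySet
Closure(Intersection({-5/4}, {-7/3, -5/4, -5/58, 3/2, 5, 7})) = {-5/4}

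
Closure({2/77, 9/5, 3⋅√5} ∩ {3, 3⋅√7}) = ∅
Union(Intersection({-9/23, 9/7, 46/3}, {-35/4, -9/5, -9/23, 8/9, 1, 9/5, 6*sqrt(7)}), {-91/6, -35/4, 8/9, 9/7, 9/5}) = {-91/6, -35/4, -9/23, 8/9, 9/7, 9/5}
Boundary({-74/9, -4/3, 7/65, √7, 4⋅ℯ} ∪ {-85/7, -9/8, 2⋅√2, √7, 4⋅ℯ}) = {-85/7, -74/9, -4/3, -9/8, 7/65, 2⋅√2, √7, 4⋅ℯ}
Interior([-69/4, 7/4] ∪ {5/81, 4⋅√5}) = (-69/4, 7/4)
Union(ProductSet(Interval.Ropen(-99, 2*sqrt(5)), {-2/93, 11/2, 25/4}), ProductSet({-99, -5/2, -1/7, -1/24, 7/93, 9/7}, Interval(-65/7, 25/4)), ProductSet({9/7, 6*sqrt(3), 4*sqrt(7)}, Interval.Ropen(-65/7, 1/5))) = Union(ProductSet({9/7, 6*sqrt(3), 4*sqrt(7)}, Interval.Ropen(-65/7, 1/5)), ProductSet({-99, -5/2, -1/7, -1/24, 7/93, 9/7}, Interval(-65/7, 25/4)), ProductSet(Interval.Ropen(-99, 2*sqrt(5)), {-2/93, 11/2, 25/4}))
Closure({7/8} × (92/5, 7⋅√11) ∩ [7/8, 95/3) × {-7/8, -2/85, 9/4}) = ∅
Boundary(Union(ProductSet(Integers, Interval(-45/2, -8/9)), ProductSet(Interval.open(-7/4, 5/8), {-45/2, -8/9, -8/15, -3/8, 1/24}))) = Union(ProductSet(Integers, Interval(-45/2, -8/9)), ProductSet(Interval(-7/4, 5/8), {-45/2, -8/9, -8/15, -3/8, 1/24}))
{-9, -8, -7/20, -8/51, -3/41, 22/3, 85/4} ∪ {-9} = {-9, -8, -7/20, -8/51, -3/41, 22/3, 85/4}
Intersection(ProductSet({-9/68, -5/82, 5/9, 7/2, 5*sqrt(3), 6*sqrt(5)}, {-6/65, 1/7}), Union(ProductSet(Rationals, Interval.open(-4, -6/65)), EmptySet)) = EmptySet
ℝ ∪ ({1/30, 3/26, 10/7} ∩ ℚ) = ℝ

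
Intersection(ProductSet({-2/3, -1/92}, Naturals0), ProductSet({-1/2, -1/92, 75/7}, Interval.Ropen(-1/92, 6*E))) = ProductSet({-1/92}, Range(0, 17, 1))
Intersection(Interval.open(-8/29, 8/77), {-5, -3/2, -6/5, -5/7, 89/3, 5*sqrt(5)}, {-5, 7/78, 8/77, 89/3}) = EmptySet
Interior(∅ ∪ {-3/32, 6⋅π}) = ∅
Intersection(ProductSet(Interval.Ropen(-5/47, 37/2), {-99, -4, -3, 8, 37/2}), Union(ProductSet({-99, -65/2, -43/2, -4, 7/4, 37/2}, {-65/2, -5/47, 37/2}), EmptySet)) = ProductSet({7/4}, {37/2})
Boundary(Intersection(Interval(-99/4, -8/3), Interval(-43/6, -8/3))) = {-43/6, -8/3}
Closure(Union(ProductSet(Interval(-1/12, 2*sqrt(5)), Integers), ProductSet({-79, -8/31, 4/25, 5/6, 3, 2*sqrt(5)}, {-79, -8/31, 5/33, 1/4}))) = Union(ProductSet({-79, -8/31, 4/25, 5/6, 3, 2*sqrt(5)}, {-79, -8/31, 5/33, 1/4}), ProductSet(Interval(-1/12, 2*sqrt(5)), Integers))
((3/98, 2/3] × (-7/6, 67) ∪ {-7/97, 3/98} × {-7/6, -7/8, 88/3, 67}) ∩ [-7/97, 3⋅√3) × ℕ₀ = ({-7/97, 3/98} × {67}) ∪ ((3/98, 2/3] × {0, 1, …, 66})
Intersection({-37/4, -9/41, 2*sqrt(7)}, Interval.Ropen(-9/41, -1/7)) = {-9/41}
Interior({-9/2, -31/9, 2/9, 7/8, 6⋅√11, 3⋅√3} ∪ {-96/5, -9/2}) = ∅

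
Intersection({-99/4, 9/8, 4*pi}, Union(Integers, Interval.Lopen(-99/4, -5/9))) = EmptySet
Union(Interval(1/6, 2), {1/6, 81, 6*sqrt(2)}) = Union({81, 6*sqrt(2)}, Interval(1/6, 2))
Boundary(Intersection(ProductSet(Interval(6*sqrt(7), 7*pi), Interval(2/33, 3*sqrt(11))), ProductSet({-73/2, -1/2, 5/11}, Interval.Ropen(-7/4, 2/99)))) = EmptySet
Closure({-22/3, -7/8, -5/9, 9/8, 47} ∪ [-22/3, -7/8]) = [-22/3, -7/8] ∪ {-5/9, 9/8, 47}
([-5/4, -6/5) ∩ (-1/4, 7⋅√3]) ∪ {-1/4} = {-1/4}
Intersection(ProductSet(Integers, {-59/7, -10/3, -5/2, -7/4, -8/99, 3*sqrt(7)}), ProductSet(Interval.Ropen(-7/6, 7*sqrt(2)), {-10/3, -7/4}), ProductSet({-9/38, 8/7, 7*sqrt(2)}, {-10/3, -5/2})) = EmptySet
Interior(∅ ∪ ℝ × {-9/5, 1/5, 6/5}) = ∅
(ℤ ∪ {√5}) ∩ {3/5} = ∅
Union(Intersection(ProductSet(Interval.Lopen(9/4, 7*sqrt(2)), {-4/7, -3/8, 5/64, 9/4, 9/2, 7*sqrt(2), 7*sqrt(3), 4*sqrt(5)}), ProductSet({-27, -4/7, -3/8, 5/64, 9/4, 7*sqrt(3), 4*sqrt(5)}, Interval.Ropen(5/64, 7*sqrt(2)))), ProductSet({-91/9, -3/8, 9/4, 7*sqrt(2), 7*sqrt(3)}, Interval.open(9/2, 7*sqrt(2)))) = Union(ProductSet({4*sqrt(5)}, {5/64, 9/4, 9/2, 4*sqrt(5)}), ProductSet({-91/9, -3/8, 9/4, 7*sqrt(2), 7*sqrt(3)}, Interval.open(9/2, 7*sqrt(2))))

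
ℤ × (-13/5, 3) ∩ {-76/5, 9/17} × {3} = ∅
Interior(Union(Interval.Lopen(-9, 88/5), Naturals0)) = Union(Complement(Interval.open(-9, 88/5), Complement(Naturals0, Interval.open(-9, 88/5))), Complement(Naturals0, Union(Complement(Naturals0, Interval.open(-9, 88/5)), {-9, 88/5})), Complement(Range(0, 18, 1), Complement(Naturals0, Interval.open(-9, 88/5))), Complement(Range(0, 18, 1), Union(Complement(Naturals0, Interval.open(-9, 88/5)), {-9, 88/5})))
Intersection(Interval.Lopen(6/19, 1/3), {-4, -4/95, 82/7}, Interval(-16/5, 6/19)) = EmptySet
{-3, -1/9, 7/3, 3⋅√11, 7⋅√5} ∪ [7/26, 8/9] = {-3, -1/9, 7/3, 3⋅√11, 7⋅√5} ∪ [7/26, 8/9]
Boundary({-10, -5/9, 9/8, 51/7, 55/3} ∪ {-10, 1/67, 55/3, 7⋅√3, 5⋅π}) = {-10, -5/9, 1/67, 9/8, 51/7, 55/3, 7⋅√3, 5⋅π}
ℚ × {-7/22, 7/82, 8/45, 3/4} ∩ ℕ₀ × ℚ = ℕ₀ × {-7/22, 7/82, 8/45, 3/4}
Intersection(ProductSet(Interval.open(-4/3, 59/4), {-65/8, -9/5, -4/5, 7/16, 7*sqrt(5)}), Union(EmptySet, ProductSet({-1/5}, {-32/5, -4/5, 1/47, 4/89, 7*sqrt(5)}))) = ProductSet({-1/5}, {-4/5, 7*sqrt(5)})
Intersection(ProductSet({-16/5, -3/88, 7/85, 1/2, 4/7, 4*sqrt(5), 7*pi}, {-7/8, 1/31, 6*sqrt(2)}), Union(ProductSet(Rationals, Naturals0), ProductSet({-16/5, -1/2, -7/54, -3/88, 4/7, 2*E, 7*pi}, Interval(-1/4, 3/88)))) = ProductSet({-16/5, -3/88, 4/7, 7*pi}, {1/31})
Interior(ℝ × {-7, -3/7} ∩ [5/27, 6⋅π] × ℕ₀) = ∅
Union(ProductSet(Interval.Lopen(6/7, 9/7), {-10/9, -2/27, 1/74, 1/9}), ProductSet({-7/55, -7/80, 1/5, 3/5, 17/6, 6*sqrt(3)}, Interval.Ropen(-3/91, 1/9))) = Union(ProductSet({-7/55, -7/80, 1/5, 3/5, 17/6, 6*sqrt(3)}, Interval.Ropen(-3/91, 1/9)), ProductSet(Interval.Lopen(6/7, 9/7), {-10/9, -2/27, 1/74, 1/9}))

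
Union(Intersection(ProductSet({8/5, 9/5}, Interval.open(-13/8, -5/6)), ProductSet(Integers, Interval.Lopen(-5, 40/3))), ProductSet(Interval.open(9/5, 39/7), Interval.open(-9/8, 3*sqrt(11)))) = ProductSet(Interval.open(9/5, 39/7), Interval.open(-9/8, 3*sqrt(11)))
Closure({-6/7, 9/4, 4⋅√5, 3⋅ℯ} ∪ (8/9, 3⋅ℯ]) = {-6/7, 4⋅√5} ∪ [8/9, 3⋅ℯ]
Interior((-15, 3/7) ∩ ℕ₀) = ∅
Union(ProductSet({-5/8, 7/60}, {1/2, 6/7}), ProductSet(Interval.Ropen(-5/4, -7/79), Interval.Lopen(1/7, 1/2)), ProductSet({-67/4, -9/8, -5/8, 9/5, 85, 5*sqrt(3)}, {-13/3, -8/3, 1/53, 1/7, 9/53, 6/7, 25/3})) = Union(ProductSet({-5/8, 7/60}, {1/2, 6/7}), ProductSet({-67/4, -9/8, -5/8, 9/5, 85, 5*sqrt(3)}, {-13/3, -8/3, 1/53, 1/7, 9/53, 6/7, 25/3}), ProductSet(Interval.Ropen(-5/4, -7/79), Interval.Lopen(1/7, 1/2)))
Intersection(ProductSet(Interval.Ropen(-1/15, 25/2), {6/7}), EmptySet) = EmptySet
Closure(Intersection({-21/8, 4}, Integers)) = {4}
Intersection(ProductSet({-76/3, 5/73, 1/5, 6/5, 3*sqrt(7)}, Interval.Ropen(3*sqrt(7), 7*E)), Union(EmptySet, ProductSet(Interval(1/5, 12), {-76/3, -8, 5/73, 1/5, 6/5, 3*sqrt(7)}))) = ProductSet({1/5, 6/5, 3*sqrt(7)}, {3*sqrt(7)})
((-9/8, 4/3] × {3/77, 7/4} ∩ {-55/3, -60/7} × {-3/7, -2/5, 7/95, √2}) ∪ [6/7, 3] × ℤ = [6/7, 3] × ℤ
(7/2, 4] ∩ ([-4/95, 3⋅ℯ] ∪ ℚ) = (7/2, 4] ∪ (ℚ ∩ (7/2, 4])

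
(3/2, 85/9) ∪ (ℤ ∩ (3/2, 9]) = (3/2, 85/9) ∪ {2, 3, …, 9}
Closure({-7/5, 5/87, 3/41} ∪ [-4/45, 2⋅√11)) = {-7/5} ∪ [-4/45, 2⋅√11]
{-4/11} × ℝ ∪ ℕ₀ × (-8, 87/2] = ({-4/11} × ℝ) ∪ (ℕ₀ × (-8, 87/2])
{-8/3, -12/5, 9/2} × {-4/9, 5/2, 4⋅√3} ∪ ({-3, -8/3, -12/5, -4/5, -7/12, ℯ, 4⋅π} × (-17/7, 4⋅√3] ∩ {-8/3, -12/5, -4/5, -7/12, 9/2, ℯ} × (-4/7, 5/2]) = ({-8/3, -12/5, -4/5, -7/12, ℯ} × (-4/7, 5/2]) ∪ ({-8/3, -12/5, 9/2} × {-4/9, 5/2, 4⋅√3})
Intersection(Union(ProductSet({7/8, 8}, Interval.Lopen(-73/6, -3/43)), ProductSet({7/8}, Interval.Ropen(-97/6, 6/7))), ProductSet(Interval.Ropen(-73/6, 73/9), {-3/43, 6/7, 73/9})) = ProductSet({7/8, 8}, {-3/43})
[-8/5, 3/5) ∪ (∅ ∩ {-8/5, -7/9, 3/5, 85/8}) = [-8/5, 3/5)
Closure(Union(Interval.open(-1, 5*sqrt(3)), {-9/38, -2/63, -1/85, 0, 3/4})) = Interval(-1, 5*sqrt(3))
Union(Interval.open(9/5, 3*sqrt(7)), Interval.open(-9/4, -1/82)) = Union(Interval.open(-9/4, -1/82), Interval.open(9/5, 3*sqrt(7)))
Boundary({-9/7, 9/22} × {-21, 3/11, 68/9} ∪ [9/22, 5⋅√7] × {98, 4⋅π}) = ({-9/7, 9/22} × {-21, 3/11, 68/9}) ∪ ([9/22, 5⋅√7] × {98, 4⋅π})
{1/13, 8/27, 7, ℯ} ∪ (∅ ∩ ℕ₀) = {1/13, 8/27, 7, ℯ}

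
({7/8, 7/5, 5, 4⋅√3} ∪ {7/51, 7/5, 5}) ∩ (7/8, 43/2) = {7/5, 5, 4⋅√3}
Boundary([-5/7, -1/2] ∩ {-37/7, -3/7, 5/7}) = ∅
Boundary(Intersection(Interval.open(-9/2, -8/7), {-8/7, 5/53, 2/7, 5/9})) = EmptySet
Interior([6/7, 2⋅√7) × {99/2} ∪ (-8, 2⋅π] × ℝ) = (-8, 2⋅π) × ℝ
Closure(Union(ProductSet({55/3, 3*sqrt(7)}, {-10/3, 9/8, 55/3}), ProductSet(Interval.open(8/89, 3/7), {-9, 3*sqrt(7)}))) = Union(ProductSet({55/3, 3*sqrt(7)}, {-10/3, 9/8, 55/3}), ProductSet(Interval(8/89, 3/7), {-9, 3*sqrt(7)}))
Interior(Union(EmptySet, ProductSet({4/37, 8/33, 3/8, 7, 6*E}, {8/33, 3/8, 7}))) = EmptySet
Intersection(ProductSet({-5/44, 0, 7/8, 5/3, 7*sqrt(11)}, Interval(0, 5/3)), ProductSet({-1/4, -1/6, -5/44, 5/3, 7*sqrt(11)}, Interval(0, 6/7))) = ProductSet({-5/44, 5/3, 7*sqrt(11)}, Interval(0, 6/7))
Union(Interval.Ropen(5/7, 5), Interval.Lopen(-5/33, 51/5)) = Interval.Lopen(-5/33, 51/5)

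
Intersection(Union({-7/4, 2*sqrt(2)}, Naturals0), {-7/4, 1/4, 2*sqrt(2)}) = {-7/4, 2*sqrt(2)}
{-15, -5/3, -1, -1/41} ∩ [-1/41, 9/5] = {-1/41}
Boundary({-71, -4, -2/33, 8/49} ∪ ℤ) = ℤ ∪ {-2/33, 8/49}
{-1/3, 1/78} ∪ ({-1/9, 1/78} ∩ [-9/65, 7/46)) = {-1/3, -1/9, 1/78}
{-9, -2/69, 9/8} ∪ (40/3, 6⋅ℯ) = {-9, -2/69, 9/8} ∪ (40/3, 6⋅ℯ)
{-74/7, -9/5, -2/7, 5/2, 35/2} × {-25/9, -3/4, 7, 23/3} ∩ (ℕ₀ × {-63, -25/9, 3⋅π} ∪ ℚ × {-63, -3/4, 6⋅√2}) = {-74/7, -9/5, -2/7, 5/2, 35/2} × {-3/4}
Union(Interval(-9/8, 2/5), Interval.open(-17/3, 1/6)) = Interval.Lopen(-17/3, 2/5)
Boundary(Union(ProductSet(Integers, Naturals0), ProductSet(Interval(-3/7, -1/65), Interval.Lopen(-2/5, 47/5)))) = Union(ProductSet(Complement(Integers, Interval.open(-3/7, -1/65)), Naturals0), ProductSet({-3/7, -1/65}, Interval(-2/5, 47/5)), ProductSet(Integers, Complement(Naturals0, Interval.open(-2/5, 47/5))), ProductSet(Interval(-3/7, -1/65), {-2/5, 47/5}))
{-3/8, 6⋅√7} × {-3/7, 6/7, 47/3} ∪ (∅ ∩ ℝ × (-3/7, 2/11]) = {-3/8, 6⋅√7} × {-3/7, 6/7, 47/3}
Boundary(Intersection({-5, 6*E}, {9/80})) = EmptySet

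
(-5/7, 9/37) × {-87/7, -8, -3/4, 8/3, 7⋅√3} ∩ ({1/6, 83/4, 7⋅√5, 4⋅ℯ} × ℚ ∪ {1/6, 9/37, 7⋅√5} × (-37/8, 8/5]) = {1/6} × {-87/7, -8, -3/4, 8/3}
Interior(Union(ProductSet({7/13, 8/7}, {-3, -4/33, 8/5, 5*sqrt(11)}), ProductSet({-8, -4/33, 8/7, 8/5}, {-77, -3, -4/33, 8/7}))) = EmptySet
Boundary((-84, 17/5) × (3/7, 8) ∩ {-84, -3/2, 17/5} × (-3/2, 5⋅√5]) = {-3/2} × [3/7, 8]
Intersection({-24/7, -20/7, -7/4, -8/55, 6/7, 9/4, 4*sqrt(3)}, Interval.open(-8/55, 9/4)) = {6/7}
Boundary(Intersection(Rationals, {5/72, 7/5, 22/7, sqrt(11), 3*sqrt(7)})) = {5/72, 7/5, 22/7}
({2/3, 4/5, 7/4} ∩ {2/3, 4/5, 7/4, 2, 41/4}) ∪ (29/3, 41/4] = {2/3, 4/5, 7/4} ∪ (29/3, 41/4]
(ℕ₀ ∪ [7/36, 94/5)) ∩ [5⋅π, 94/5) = [5⋅π, 94/5) ∪ {16, 17, 18}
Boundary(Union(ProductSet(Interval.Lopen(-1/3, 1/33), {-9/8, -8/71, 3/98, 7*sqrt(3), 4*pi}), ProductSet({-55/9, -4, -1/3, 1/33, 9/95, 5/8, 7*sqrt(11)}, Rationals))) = Union(ProductSet({-55/9, -4, -1/3, 1/33, 9/95, 5/8, 7*sqrt(11)}, Reals), ProductSet(Interval(-1/3, 1/33), {-9/8, -8/71, 3/98, 7*sqrt(3), 4*pi}))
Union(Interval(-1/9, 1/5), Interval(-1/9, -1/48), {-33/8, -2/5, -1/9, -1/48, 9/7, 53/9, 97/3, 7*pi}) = Union({-33/8, -2/5, 9/7, 53/9, 97/3, 7*pi}, Interval(-1/9, 1/5))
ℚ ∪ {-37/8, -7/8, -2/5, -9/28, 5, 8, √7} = ℚ ∪ {√7}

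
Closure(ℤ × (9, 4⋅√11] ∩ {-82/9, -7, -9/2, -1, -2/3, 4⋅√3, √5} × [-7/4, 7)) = ∅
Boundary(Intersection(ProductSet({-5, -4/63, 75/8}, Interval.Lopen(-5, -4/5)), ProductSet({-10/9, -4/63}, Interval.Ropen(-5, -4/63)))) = ProductSet({-4/63}, Interval(-5, -4/5))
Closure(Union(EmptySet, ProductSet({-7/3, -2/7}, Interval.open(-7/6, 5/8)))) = ProductSet({-7/3, -2/7}, Interval(-7/6, 5/8))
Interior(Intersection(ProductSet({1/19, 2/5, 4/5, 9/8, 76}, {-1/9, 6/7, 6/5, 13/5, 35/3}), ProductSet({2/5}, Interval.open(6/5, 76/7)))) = EmptySet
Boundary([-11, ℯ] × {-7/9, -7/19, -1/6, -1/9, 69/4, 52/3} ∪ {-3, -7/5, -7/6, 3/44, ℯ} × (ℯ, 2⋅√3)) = ([-11, ℯ] × {-7/9, -7/19, -1/6, -1/9, 69/4, 52/3}) ∪ ({-3, -7/5, -7/6, 3/44, ℯ} × [ℯ, 2⋅√3])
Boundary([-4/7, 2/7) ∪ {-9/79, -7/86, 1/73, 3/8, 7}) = {-4/7, 2/7, 3/8, 7}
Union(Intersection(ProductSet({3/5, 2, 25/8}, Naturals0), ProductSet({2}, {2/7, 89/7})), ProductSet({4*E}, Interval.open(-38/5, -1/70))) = ProductSet({4*E}, Interval.open(-38/5, -1/70))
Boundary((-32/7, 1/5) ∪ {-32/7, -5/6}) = {-32/7, 1/5}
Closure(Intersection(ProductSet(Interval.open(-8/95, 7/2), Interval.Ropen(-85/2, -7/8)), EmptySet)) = EmptySet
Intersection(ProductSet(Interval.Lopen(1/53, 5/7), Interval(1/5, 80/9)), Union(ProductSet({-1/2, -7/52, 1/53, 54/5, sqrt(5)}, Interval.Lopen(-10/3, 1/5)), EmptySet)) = EmptySet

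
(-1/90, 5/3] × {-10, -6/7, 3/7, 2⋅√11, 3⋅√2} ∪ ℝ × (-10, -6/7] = (ℝ × (-10, -6/7]) ∪ ((-1/90, 5/3] × {-10, -6/7, 3/7, 2⋅√11, 3⋅√2})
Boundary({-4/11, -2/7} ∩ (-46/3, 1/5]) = {-4/11, -2/7}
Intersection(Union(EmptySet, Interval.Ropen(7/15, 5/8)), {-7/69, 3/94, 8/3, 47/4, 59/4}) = EmptySet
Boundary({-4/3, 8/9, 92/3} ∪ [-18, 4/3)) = {-18, 4/3, 92/3}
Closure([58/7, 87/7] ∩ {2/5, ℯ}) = ∅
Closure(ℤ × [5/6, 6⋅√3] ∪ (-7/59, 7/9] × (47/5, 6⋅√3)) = (ℤ × [5/6, 6⋅√3]) ∪ ({-7/59, 7/9} × [47/5, 6⋅√3]) ∪ ([-7/59, 7/9] × {47/5, 6⋅√3}) ∪ ((-7/59, 7/9] × (47/5, 6⋅√3))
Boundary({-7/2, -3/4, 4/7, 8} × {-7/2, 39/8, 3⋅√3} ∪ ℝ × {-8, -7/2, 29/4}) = (ℝ × {-8, -7/2, 29/4}) ∪ ({-7/2, -3/4, 4/7, 8} × {-7/2, 39/8, 3⋅√3})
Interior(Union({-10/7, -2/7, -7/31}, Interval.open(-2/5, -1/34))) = Interval.open(-2/5, -1/34)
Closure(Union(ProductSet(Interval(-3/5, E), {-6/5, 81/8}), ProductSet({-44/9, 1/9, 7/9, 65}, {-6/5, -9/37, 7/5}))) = Union(ProductSet({-44/9, 1/9, 7/9, 65}, {-6/5, -9/37, 7/5}), ProductSet(Interval(-3/5, E), {-6/5, 81/8}))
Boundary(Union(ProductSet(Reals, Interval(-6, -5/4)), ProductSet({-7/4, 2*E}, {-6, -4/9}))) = Union(ProductSet({-7/4, 2*E}, {-6, -4/9}), ProductSet(Reals, {-6, -5/4}))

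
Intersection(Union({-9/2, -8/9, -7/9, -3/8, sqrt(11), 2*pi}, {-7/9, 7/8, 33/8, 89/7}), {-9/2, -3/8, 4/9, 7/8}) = {-9/2, -3/8, 7/8}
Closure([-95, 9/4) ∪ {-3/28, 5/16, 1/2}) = [-95, 9/4]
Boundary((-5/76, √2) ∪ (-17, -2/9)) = {-17, -2/9, -5/76, √2}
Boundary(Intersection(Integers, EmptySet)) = EmptySet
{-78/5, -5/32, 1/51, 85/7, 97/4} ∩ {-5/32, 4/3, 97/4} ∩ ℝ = {-5/32, 97/4}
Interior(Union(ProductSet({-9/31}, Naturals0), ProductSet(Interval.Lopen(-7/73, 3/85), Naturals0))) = EmptySet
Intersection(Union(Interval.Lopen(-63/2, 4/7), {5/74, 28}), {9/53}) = {9/53}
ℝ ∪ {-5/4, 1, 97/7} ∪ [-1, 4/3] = (-∞, ∞)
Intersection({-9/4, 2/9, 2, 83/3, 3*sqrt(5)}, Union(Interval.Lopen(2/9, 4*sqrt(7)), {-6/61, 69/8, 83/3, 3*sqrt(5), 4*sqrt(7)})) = {2, 83/3, 3*sqrt(5)}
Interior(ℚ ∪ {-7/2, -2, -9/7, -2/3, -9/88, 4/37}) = ∅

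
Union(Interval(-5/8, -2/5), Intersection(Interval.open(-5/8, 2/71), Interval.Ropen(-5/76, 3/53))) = Union(Interval(-5/8, -2/5), Interval.Ropen(-5/76, 2/71))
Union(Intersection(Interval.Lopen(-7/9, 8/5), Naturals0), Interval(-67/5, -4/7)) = Union(Interval(-67/5, -4/7), Range(0, 2, 1))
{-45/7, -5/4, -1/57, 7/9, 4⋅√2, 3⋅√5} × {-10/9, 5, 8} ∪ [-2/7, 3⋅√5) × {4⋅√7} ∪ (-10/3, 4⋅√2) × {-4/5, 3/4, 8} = ((-10/3, 4⋅√2) × {-4/5, 3/4, 8}) ∪ ([-2/7, 3⋅√5) × {4⋅√7}) ∪ ({-45/7, -5/4, -1/57, 7/9, 4⋅√2, 3⋅√5} × {-10/9, 5, 8})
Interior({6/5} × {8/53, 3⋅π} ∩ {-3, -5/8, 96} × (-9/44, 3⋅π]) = ∅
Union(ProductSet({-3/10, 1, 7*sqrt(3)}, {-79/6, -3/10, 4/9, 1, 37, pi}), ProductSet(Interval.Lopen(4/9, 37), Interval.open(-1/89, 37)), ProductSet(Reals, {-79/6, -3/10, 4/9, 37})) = Union(ProductSet({-3/10, 1, 7*sqrt(3)}, {-79/6, -3/10, 4/9, 1, 37, pi}), ProductSet(Interval.Lopen(4/9, 37), Interval.open(-1/89, 37)), ProductSet(Reals, {-79/6, -3/10, 4/9, 37}))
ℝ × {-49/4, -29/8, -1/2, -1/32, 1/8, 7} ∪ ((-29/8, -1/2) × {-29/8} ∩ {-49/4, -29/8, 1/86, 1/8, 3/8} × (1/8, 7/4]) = ℝ × {-49/4, -29/8, -1/2, -1/32, 1/8, 7}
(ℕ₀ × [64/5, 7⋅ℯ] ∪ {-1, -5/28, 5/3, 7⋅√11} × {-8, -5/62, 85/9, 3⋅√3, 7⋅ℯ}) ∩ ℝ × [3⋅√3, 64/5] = (ℕ₀ × {64/5}) ∪ ({-1, -5/28, 5/3, 7⋅√11} × {85/9, 3⋅√3})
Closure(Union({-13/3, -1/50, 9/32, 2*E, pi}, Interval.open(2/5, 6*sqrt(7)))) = Union({-13/3, -1/50, 9/32}, Interval(2/5, 6*sqrt(7)))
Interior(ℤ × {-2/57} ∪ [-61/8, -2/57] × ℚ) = ∅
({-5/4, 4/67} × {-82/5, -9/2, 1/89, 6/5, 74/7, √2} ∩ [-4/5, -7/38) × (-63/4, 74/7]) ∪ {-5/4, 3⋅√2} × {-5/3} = {-5/4, 3⋅√2} × {-5/3}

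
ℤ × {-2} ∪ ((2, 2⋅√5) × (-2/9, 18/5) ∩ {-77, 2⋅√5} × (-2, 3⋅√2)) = ℤ × {-2}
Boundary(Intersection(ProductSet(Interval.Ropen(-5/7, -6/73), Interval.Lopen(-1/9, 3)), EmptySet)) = EmptySet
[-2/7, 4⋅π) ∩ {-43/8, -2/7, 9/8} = {-2/7, 9/8}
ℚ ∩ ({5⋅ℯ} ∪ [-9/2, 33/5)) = ℚ ∩ [-9/2, 33/5)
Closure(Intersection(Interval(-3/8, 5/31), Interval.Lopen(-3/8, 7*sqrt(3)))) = Interval(-3/8, 5/31)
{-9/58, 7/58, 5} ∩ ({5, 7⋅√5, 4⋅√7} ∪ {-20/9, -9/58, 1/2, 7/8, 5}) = {-9/58, 5}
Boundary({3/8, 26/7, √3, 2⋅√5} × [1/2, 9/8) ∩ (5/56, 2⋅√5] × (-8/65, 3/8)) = ∅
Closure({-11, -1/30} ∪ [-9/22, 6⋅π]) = {-11} ∪ [-9/22, 6⋅π]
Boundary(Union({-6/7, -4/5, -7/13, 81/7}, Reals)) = EmptySet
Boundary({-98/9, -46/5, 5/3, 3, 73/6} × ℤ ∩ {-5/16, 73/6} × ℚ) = {73/6} × ℤ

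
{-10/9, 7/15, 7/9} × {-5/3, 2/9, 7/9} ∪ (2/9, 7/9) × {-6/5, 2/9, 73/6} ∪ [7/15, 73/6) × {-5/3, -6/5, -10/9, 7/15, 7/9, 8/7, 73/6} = ({-10/9, 7/15, 7/9} × {-5/3, 2/9, 7/9}) ∪ ((2/9, 7/9) × {-6/5, 2/9, 73/6}) ∪ ([7/15, 73/6) × {-5/3, -6/5, -10/9, 7/15, 7/9, 8/7, 73/6})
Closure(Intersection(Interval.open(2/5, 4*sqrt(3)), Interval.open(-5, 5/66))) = EmptySet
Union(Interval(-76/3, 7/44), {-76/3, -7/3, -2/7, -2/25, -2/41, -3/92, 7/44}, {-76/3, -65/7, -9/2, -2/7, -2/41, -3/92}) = Interval(-76/3, 7/44)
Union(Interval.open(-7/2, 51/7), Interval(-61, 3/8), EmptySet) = Interval.Ropen(-61, 51/7)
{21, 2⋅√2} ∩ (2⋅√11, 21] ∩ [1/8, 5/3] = ∅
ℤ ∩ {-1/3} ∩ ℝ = ∅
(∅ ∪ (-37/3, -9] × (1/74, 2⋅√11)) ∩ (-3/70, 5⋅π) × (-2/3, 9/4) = ∅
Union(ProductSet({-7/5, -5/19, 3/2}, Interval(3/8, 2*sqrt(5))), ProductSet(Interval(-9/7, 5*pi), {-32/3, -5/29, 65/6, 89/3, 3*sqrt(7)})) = Union(ProductSet({-7/5, -5/19, 3/2}, Interval(3/8, 2*sqrt(5))), ProductSet(Interval(-9/7, 5*pi), {-32/3, -5/29, 65/6, 89/3, 3*sqrt(7)}))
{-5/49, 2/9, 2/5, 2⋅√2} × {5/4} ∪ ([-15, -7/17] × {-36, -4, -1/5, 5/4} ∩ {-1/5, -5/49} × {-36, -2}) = {-5/49, 2/9, 2/5, 2⋅√2} × {5/4}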